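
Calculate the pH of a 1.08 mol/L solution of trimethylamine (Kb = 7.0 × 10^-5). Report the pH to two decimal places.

(CH3)3N + H2O ⇌ (CH3)3NH+ + OH-
Kb = [OH-]²/(1.08 − [OH-]) = 7.0 × 10^-5
Since Kb ≪ C₀, [OH-] ≈ √(Kb·C₀) = 8.69 × 10^-3 M.
Check: 0.81% ionized — well under 5%, approximation valid.
pOH = 2.06, so pH = 14.00 − pOH = 11.94

pH = 11.94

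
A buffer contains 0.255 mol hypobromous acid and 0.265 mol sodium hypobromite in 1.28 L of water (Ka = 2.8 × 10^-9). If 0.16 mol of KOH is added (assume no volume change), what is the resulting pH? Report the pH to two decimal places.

OH- converts HOBr to OBr-: HOBr → 0.095 mol, OBr- → 0.425 mol.
pKa = −log(2.8 × 10^-9) = 8.553
pH = pKa + log(n_OBr-/n_HOBr) = 8.553 + log(0.425/0.095) = 8.553 + (+0.651)

pH = 9.20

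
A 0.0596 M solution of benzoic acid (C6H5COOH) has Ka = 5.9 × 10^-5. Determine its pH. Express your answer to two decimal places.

pH = 2.73

C6H5COOH ⇌ C6H5COO- + H+
From the ICE table, Ka = [H+]²/(0.0596 − [H+]) = 5.9 × 10^-5.
Since Ka ≪ C₀, [H+] ≈ √(Ka·C₀) = 1.88 × 10^-3 M.
pH = −log[H+] = −log(1.88 × 10^-3) = 2.73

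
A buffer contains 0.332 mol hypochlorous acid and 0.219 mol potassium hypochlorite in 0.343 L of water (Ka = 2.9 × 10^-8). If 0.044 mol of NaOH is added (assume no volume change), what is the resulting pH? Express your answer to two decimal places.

OH- converts HOCl to OCl-: HOCl → 0.288 mol, OCl- → 0.263 mol.
pKa = −log(2.9 × 10^-8) = 7.538
pH = pKa + log(n_OCl-/n_HOCl) = 7.538 + log(0.263/0.288) = 7.538 + (-0.039)

pH = 7.50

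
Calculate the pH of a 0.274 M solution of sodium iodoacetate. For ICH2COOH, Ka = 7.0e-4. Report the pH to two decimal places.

pH = 8.30

ICH2COO- is the conjugate base of the weak acid ICH2COOH.
Kb = Kw/Ka = 1.0×10^-14 / 7.0 × 10^-4 = 1.43 × 10^-11
Kb = [OH-]²/(0.274 − [OH-]) = 1.43 × 10^-11
Neglecting [OH-] in the denominator: [OH-] = √(1.43 × 10^-11 × 0.274) = 1.98 × 10^-6 M
Check: 0.00072% ionized — well under 5%, approximation valid.
pOH = −log(1.98 × 10^-6) = 5.70; pH = 14.00 − 5.70 = 8.30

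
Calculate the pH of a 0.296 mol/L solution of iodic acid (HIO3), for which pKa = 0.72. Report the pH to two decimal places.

pH = 0.79

HIO3 ⇌ IO3- + H+
Ka = 10^(−0.72) = 1.91 × 10^-1
From the ICE table, Ka = x²/(0.296 − x) = 1.91 × 10^-1.
The 5% rule fails; solving x² + Ka·x − Ka·C₀ = 0 exactly:
x = (−Ka + √(Ka² + 4·Ka·C₀))/2 = 1.61 × 10^-1 M
pH = −log(1.61 × 10^-1) = 0.79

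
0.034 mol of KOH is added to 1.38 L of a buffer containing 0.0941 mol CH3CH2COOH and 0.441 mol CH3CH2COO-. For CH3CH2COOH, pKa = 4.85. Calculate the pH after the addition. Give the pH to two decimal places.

OH- converts CH3CH2COOH to CH3CH2COO-: CH3CH2COOH → 0.0601 mol, CH3CH2COO- → 0.475 mol.
Henderson–Hasselbalch with mole ratio 0.475/0.0601: pH = 4.85 + (+0.898)

pH = 5.75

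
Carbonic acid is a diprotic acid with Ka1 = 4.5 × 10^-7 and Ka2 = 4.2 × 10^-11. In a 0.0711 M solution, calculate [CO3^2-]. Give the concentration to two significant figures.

First ionization gives [H+] ≈ [HCO3-] = 1.79 × 10^-4 M.
Second step: Ka2 = [H+][CO3^2-]/[HCO3-] ≈ [CO3^2-] (since [H+] ≈ [HCO3-]).
So [CO3^2-] ≈ Ka2.

4.2 × 10^-11 M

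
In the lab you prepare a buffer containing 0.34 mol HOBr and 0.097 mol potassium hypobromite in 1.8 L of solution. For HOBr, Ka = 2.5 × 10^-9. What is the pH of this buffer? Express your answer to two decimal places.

pKa = −log(2.5 × 10^-9) = 8.602
Henderson–Hasselbalch: pH = pKa + log([OBr-]/[HOBr]) = 8.602 + log(0.097/0.34)
pH = 8.602 + (-0.545) = 8.06

pH = 8.06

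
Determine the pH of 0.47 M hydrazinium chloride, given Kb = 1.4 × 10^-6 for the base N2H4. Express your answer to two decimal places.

pH = 4.24

N2H5+ is the conjugate acid of the weak base N2H4.
Ka = Kw/Kb = 1.0×10^-14 / 1.4 × 10^-6 = 7.14 × 10^-9
Ka = [H+]²/(0.47 − [H+]) = 7.14 × 10^-9
Neglecting [H+] in the denominator: [H+] = √(7.14 × 10^-9 × 0.47) = 5.79 × 10^-5 M
([H+]/C₀ = 0.012% < 5%, so the approximation holds.)
pH = −log[H+] = −log(5.79 × 10^-5) = 4.24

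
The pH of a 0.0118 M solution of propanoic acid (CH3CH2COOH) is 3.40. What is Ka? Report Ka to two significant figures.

Ka = 1.4 × 10^-5

[H+] = 10^(-3.40) = 3.98 × 10^-4 M
At equilibrium [HA] = 0.0118 − 3.98 × 10^-4 = 1.14 × 10^-2 M
Ka = [H+][A-]/[HA] = (3.98 × 10^-4)² / 1.14 × 10^-2 = 1.4 × 10^-5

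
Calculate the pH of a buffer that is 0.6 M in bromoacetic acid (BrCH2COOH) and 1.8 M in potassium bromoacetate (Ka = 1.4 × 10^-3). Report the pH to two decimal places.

pKa = −log(1.4 × 10^-3) = 2.854
Using pH = pKa + log([base]/[acid]) with [base]/[acid] = 1.8/0.6:
pH = 2.854 + (+0.477) = 3.33

pH = 3.33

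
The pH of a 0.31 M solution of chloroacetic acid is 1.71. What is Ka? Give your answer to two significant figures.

[H+] = 10^(-1.71) = 1.95 × 10^-2 M
At equilibrium [HA] = 0.31 − 1.95 × 10^-2 = 2.90 × 10^-1 M
Ka = [H+][A-]/[HA] = (1.95 × 10^-2)² / 2.90 × 10^-1 = 1.3 × 10^-3

Ka = 1.3 × 10^-3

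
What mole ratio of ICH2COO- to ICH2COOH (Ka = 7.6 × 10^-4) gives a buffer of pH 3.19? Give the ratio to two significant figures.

ratio = 1.2

pKa = -log(7.6 × 10^-4) = 3.119
pH = pKa + log(r) ⇒ log(r) = 3.19 − 3.119 = +0.071
r = [ICH2COO-]/[ICH2COOH] = 10^(+0.071) = 1.18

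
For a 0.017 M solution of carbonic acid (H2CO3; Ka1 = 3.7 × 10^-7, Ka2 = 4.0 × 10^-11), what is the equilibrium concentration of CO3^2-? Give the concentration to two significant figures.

First ionization gives [H+] ≈ [HCO3-] = 7.93 × 10^-5 M.
Second step: Ka2 = [H+][CO3^2-]/[HCO3-] ≈ [CO3^2-] (since [H+] ≈ [HCO3-]).
So [CO3^2-] ≈ Ka2.

4.0 × 10^-11 M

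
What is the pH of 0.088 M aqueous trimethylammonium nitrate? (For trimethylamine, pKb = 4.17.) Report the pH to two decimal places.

(CH3)3NH+ is the conjugate acid of the weak base (CH3)3N.
Kb = 10^(−4.17) = 6.76 × 10^-5
Ka = Kw/Kb = 1.0×10^-14 / 6.76 × 10^-5 = 1.48 × 10^-10
Let x = [H+] at equilibrium. Ka = x²/(0.088 − x).
Assume x ≪ 0.088: x ≈ √(1.48 × 10^-10 × 0.088) = 3.61 × 10^-6 M
(x/C₀ = 0.0041% < 5%, so the approximation holds.)
pH = −log[H+] = −log(3.61 × 10^-6) = 5.44

pH = 5.44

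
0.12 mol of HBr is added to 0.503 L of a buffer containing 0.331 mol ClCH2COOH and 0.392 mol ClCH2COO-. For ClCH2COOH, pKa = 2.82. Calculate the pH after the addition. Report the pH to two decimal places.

Added H+ converts ClCH2COO- to ClCH2COOH: ClCH2COOH → 0.451 mol, ClCH2COO- → 0.272 mol.
Henderson–Hasselbalch with mole ratio 0.272/0.451: pH = 2.82 + (-0.220)

pH = 2.60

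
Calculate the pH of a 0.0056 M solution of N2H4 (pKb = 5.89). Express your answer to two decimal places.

pH = 9.93

N2H4 + H2O ⇌ N2H5+ + OH-
Kb = 10^(−5.89) = 1.29 × 10^-6
Kb = [OH-]²/(0.0056 − [OH-]) = 1.29 × 10^-6
Neglecting [OH-] in the denominator: [OH-] = √(1.29 × 10^-6 × 0.0056) = 8.50 × 10^-5 M
pOH = 4.07, so pH = 14.00 − pOH = 9.93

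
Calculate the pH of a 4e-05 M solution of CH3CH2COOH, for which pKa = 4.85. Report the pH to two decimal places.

CH3CH2COOH ⇌ CH3CH2COO- + H+
Ka = 10^(−4.85) = 1.41 × 10^-5
From the ICE table, Ka = x²/(4e-05 − x) = 1.41 × 10^-5.
x is not negligible relative to C₀; solve x² + 1.41e-05·x − 5.64e-10 = 0.
x = (−Ka + √(Ka² + 4·Ka·C₀))/2 = 1.77 × 10^-5 M
pH = −log(1.77 × 10^-5) = 4.75

pH = 4.75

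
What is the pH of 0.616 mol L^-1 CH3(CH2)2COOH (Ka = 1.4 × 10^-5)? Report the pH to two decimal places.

pH = 2.53

CH3(CH2)2COOH ⇌ CH3(CH2)2COO- + H+
From the ICE table, Ka = [H+]²/(0.616 − [H+]) = 1.4 × 10^-5.
Since Ka ≪ C₀, [H+] ≈ √(Ka·C₀) = 2.94 × 10^-3 M.
pH = −log[H+] = −log(2.94 × 10^-3) = 2.53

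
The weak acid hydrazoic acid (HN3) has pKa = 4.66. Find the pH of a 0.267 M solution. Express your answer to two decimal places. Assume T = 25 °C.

HN3 ⇌ N3- + H+
Ka = 10^(−4.66) = 2.19 × 10^-5
Ka = [H+]²/(0.267 − [H+]) = 2.19 × 10^-5
Since Ka ≪ C₀, [H+] ≈ √(Ka·C₀) = 2.42 × 10^-3 M.
([H+]/C₀ = 0.91% < 5%, so the approximation holds.)
pH = −log[H+] = −log(2.42 × 10^-3) = 2.62

pH = 2.62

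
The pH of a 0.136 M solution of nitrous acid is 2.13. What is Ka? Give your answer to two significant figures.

Ka = 4.3 × 10^-4

[H+] = 10^(-2.13) = 7.41 × 10^-3 M
At equilibrium [HA] = 0.136 − 7.41 × 10^-3 = 1.29 × 10^-1 M
Ka = [H+][A-]/[HA] = (7.41 × 10^-3)² / 1.29 × 10^-1 = 4.3 × 10^-4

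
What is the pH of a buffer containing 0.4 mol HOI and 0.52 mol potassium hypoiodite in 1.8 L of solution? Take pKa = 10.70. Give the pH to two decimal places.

Using pH = pKa + log([base]/[acid]) with [base]/[acid] = 0.52/0.4:
pH = 10.70 + (+0.114) = 10.81

pH = 10.81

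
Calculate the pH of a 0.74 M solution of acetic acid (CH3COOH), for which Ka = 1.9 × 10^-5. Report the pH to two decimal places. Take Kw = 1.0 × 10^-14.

pH = 2.43

CH3COOH ⇌ CH3COO- + H+
Ka = [H+]²/(0.74 − [H+]) = 1.9 × 10^-5
Since Ka ≪ C₀, [H+] ≈ √(Ka·C₀) = 3.75 × 10^-3 M.
Check: 0.51% ionized — well under 5%, approximation valid.
pH = −log(3.75 × 10^-3) = 2.43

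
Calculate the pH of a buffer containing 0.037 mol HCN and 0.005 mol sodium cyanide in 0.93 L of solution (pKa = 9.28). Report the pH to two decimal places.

pH = 8.41

pH = pKa + log([A⁻]/[HA]) = 9.28 + log(0.005/0.037)
pH = 9.28 + (-0.869) = 8.41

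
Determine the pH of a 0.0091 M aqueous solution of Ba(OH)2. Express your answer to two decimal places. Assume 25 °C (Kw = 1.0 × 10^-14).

Ba(OH)2 is a strong base (each formula unit releases 2 OH-); [OH-] = 0.0182 M.
pOH = -log(0.0182) = 1.74
pH = 14.00 - 1.74 = 12.26

pH = 12.26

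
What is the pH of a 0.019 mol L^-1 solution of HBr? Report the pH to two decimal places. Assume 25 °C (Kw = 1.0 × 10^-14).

pH = 1.72

HBr is a strong acid and dissociates completely, so [H+] = 0.019 M.
pH = -log(0.019) = 1.72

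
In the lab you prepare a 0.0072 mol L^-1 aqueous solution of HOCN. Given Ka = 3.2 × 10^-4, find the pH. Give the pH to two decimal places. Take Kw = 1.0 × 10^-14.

pH = 2.86

HOCN ⇌ OCN- + H+
Ka = x²/(0.0072 − x) = 3.2 × 10^-4
The 5% rule fails; solving x² + Ka·x − Ka·C₀ = 0 exactly:
x = (−Ka + √(Ka² + 4·Ka·C₀))/2 = 1.37 × 10^-3 M
pH = −log[H+] = −log(1.37 × 10^-3) = 2.86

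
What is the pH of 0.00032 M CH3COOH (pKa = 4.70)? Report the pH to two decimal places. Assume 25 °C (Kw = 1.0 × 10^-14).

CH3COOH ⇌ CH3COO- + H+
Ka = 10^(−4.70) = 2.00 × 10^-5
From the ICE table, Ka = x²/(0.00032 − x) = 2.00 × 10^-5.
x is not negligible relative to C₀; solve x² + 2e-05·x − 6.4e-09 = 0.
x = (−Ka + √(Ka² + 4·Ka·C₀))/2 = 7.06 × 10^-5 M
pH = −log[H+] = −log(7.06 × 10^-5) = 4.15

pH = 4.15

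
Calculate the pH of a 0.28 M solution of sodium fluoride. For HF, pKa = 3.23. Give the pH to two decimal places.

pH = 8.34

F- is the conjugate base of the weak acid HF.
Ka = 10^(−3.23) = 5.89 × 10^-4
Kb = Kw/Ka = 1.0×10^-14 / 5.89 × 10^-4 = 1.70 × 10^-11
From the ICE table, Kb = x²/(0.28 − x) = 1.70 × 10^-11.
Assume x ≪ 0.28: x ≈ √(1.70 × 10^-11 × 0.28) = 2.18 × 10^-6 M
Check: 0.00078% ionized — well under 5%, approximation valid.
pOH = 5.66, so pH = 14.00 − pOH = 8.34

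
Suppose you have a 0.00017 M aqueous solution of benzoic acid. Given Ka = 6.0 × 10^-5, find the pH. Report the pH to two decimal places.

C6H5COOH ⇌ C6H5COO- + H+
Ka = [H+]²/(0.00017 − [H+]) = 6.0 × 10^-5
The 5% rule fails; solving [H+]² + Ka·[H+] − Ka·C₀ = 0 exactly:
[H+] = [−6e-05 + √(6e-05² + 4.08e-08)]/2 = 7.54 × 10^-5 M
pH = −log(7.54 × 10^-5) = 4.12

pH = 4.12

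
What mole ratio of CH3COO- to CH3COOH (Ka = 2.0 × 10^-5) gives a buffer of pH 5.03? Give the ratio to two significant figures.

ratio = 2.1

pKa = -log(2.0 × 10^-5) = 4.699
pH = pKa + log(r) ⇒ log(r) = 5.03 − 4.699 = +0.331
r = [CH3COO-]/[CH3COOH] = 10^(+0.331) = 2.14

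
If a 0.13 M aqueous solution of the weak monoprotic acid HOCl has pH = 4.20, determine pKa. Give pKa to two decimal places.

[H+] = 10^(-4.20) = 6.31 × 10^-5 M
At equilibrium [HA] = 0.13 − 6.31 × 10^-5 = 1.30 × 10^-1 M
Ka = [H+][A-]/[HA] = (6.31 × 10^-5)² / 1.30 × 10^-1 = 3.06 × 10^-8
pKa = -log(3.06 × 10^-8) = 7.51

pKa = 7.51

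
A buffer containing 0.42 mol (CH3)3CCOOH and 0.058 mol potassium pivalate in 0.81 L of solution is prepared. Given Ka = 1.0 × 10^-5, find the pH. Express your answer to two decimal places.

pH = 4.14

pKa = −log(1.0 × 10^-5) = 5.000
pH = pKa + log([A⁻]/[HA]) = 5.000 + log(0.058/0.42)
pH = 5.000 + (-0.860) = 4.14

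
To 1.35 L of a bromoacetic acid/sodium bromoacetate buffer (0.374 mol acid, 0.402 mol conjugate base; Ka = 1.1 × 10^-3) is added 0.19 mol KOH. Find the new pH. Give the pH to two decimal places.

pH = 3.47

After neutralization: n(BrCH2COOH) = 0.184 mol, n(BrCH2COO-) = 0.592 mol.
pKa = −log(1.1 × 10^-3) = 2.959
Henderson–Hasselbalch with mole ratio 0.592/0.184: pH = 2.959 + (+0.508)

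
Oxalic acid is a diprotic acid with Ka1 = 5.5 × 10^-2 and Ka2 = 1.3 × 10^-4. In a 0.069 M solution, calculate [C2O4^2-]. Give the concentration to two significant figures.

First ionization gives [H+] ≈ [HC2O4-] = 4.00 × 10^-2 M.
Second step: Ka2 = [H+][C2O4^2-]/[HC2O4-] ≈ [C2O4^2-] (since [H+] ≈ [HC2O4-]).
So [C2O4^2-] ≈ Ka2.

1.3 × 10^-4 M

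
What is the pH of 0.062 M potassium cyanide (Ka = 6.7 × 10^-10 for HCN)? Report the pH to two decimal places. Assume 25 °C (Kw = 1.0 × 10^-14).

pH = 10.98

CN- is the conjugate base of the weak acid HCN.
Kb = Kw/Ka = 1.0×10^-14 / 6.7 × 10^-10 = 1.49 × 10^-5
From the ICE table, Kb = [OH-]²/(0.062 − [OH-]) = 1.49 × 10^-5.
Assume [OH-] ≪ 0.062: [OH-] ≈ √(1.49 × 10^-5 × 0.062) = 9.61 × 10^-4 M
pOH = 3.02, so pH = 14.00 − pOH = 10.98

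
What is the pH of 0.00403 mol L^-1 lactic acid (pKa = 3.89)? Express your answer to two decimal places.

pH = 3.18

CH3CH(OH)COOH ⇌ CH3CH(OH)COO- + H+
Ka = 10^(−3.89) = 1.29 × 10^-4
Ka = [H+]²/(0.00403 − [H+]) = 1.29 × 10^-4
[H+] is not negligible relative to C₀; solve [H+]² + 0.000129·[H+] − 5.2e-07 = 0.
[H+] = (−Ka + √(Ka² + 4·Ka·C₀))/2 = 6.59 × 10^-4 M
pH = −log[H+] = −log(6.59 × 10^-4) = 3.18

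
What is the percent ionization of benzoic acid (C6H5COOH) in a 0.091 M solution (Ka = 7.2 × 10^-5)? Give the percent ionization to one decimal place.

2.8%

C6H5COOH ⇌ C6H5COO- + H+; let x = [H+] at equilibrium.
x ≈ √(Ka·C₀) = √(7.2 × 10^-5 × 0.091) = 2.56 × 10^-3 M
% ionization = x/C₀ × 100% = 2.56 × 10^-3/0.091 × 100% = 2.8%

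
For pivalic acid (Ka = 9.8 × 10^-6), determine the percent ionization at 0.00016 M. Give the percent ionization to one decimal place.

(CH3)3CCOOH ⇌ (CH3)3CCOO- + H+; let x = [H+] at equilibrium.
Solve x² + 9.8e-06x − 1.57e-09 = 0 → x = 3.50 × 10^-5 M
Fraction ionized = 3.50 × 10^-5 / 0.00016 = 0.2187 → 21.9%

21.9%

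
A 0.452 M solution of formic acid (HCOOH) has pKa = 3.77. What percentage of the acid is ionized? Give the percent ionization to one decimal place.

HCOOH ⇌ HCOO- + H+; let x = [H+] at equilibrium.
Ka = 10^(−3.77) = 1.70 × 10^-4
x ≈ √(Ka·C₀) = √(1.70 × 10^-4 × 0.452) = 8.77 × 10^-3 M
% ionization = x/C₀ × 100% = 8.77 × 10^-3/0.452 × 100% = 1.9%

1.9%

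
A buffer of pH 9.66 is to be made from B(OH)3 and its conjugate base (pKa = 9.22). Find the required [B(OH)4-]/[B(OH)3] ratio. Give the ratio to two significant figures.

ratio = 2.8

pH = pKa + log(r) ⇒ log(r) = 9.66 − 9.22 = +0.44
r = [B(OH)4-]/[B(OH)3] = 10^(+0.44) = 2.75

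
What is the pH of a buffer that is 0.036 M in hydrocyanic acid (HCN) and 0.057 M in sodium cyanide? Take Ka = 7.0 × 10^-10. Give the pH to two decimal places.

pKa = −log(7.0 × 10^-10) = 9.155
pH = pKa + log([A⁻]/[HA]) = 9.155 + log(0.057/0.036)
pH = 9.155 + (+0.200) = 9.35

pH = 9.35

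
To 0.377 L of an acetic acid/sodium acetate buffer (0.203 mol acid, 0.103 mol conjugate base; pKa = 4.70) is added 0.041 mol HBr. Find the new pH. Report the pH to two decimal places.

Added H+ converts CH3COO- to CH3COOH: CH3COOH → 0.244 mol, CH3COO- → 0.062 mol.
pH = pKa + log(n_CH3COO-/n_CH3COOH) = 4.70 + log(0.062/0.244) = 4.70 + (-0.595)

pH = 4.11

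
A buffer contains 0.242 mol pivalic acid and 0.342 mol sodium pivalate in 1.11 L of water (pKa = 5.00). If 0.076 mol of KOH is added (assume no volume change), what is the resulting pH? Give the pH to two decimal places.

pH = 5.40

After neutralization: n((CH3)3CCOOH) = 0.166 mol, n((CH3)3CCOO-) = 0.418 mol.
Henderson–Hasselbalch with mole ratio 0.418/0.166: pH = 5.00 + (+0.401)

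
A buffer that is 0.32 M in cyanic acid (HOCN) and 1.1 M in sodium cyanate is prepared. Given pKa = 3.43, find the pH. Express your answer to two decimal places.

pH = pKa + log([A⁻]/[HA]) = 3.43 + log(1.1/0.32)
pH = 3.43 + (+0.536) = 3.97

pH = 3.97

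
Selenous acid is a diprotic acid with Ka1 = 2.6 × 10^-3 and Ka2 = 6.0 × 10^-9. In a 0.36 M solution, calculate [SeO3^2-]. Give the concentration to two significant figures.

6.0 × 10^-9 M

First ionization gives [H+] ≈ [HSeO3-] = 2.93 × 10^-2 M.
Second step: Ka2 = [H+][SeO3^2-]/[HSeO3-] ≈ [SeO3^2-] (since [H+] ≈ [HSeO3-]).
So [SeO3^2-] ≈ Ka2.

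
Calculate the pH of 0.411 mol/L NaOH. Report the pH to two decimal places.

pH = 13.61

NaOH is a strong base; [OH-] = 0.411 M.
pOH = -log(0.411) = 0.39
pH = 14.00 - 0.39 = 13.61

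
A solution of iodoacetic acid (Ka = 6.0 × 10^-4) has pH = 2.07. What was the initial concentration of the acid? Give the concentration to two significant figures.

C₀ = 1.3 × 10^-1 M

[H+] = 10^(-2.07) = 8.51 × 10^-3 M = x
Ka = x²/(C₀ − x) ⇒ C₀ = x + x²/Ka
C₀ = 8.51 × 10^-3 + (8.51 × 10^-3)²/(6.0 × 10^-4) = 1.29 × 10^-1 M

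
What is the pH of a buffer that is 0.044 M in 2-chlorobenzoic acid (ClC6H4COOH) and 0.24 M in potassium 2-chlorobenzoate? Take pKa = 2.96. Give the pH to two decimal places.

pH = 3.70

Using pH = pKa + log([base]/[acid]) with [base]/[acid] = 0.24/0.044:
pH = 2.96 + (+0.737) = 3.70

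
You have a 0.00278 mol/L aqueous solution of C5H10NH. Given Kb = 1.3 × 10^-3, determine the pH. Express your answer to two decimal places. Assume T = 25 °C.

C5H10NH + H2O ⇌ C5H10NH2+ + OH-
Kb = [OH-]²/(0.00278 − [OH-]) = 1.3 × 10^-3
The 5% rule fails; solving [OH-]² + Kb·[OH-] − Kb·C₀ = 0 exactly:
[OH-] = [−0.0013 + √(0.0013² + 1.45e-05)]/2 = 1.36 × 10^-3 M
pOH = 2.87, so pH = 14.00 − pOH = 11.13

pH = 11.13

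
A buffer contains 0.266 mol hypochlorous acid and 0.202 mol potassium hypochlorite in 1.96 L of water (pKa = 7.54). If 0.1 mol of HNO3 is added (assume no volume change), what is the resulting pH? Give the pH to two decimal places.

pH = 6.99

After neutralization: n(HOCl) = 0.366 mol, n(OCl-) = 0.102 mol.
Henderson–Hasselbalch with mole ratio 0.102/0.366: pH = 7.54 + (-0.555)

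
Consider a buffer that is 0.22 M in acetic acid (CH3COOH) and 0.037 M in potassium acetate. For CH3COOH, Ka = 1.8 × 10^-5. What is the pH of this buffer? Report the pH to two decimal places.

pH = 3.97

pKa = −log(1.8 × 10^-5) = 4.745
Henderson–Hasselbalch: pH = pKa + log([CH3COO-]/[CH3COOH]) = 4.745 + log(0.037/0.22)
pH = 4.745 + (-0.774) = 3.97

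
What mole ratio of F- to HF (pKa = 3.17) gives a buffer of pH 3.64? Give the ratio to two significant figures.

pH = pKa + log(r) ⇒ log(r) = 3.64 − 3.17 = +0.47
r = [F-]/[HF] = 10^(+0.47) = 2.95

ratio = 3.0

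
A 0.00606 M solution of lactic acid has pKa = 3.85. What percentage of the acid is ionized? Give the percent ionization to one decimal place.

CH3CH(OH)COOH ⇌ CH3CH(OH)COO- + H+; let x = [H+] at equilibrium.
Ka = 10^(−3.85) = 1.41 × 10^-4
Solve x² + 0.000141x − 8.54e-07 = 0 → x = 8.57 × 10^-4 M
Fraction ionized = 8.57 × 10^-4 / 0.00606 = 0.1414 → 14.1%

14.1%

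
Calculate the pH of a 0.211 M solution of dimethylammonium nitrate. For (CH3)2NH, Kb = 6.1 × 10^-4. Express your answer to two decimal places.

(CH3)2NH2+ is the conjugate acid of the weak base (CH3)2NH.
Ka = Kw/Kb = 1.0×10^-14 / 6.1 × 10^-4 = 1.64 × 10^-11
From the ICE table, Ka = [H+]²/(0.211 − [H+]) = 1.64 × 10^-11.
Neglecting [H+] in the denominator: [H+] = √(1.64 × 10^-11 × 0.211) = 1.86 × 10^-6 M
Check: 0.00088% ionized — well under 5%, approximation valid.
pH = −log[H+] = −log(1.86 × 10^-6) = 5.73

pH = 5.73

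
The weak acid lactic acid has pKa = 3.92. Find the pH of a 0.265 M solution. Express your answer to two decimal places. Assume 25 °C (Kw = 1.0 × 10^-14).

CH3CH(OH)COOH ⇌ CH3CH(OH)COO- + H+
Ka = 10^(−3.92) = 1.20 × 10^-4
Let x = [H+] at equilibrium. Ka = x²/(0.265 − x).
Neglecting x in the denominator: x = √(1.20 × 10^-4 × 0.265) = 5.64 × 10^-3 M
pH = −log(5.64 × 10^-3) = 2.25

pH = 2.25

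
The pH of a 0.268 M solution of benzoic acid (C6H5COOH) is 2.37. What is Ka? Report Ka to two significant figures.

[H+] = 10^(-2.37) = 4.27 × 10^-3 M
At equilibrium [HA] = 0.268 − 4.27 × 10^-3 = 2.64 × 10^-1 M
Ka = [H+][A-]/[HA] = (4.27 × 10^-3)² / 2.64 × 10^-1 = 6.9 × 10^-5

Ka = 6.9 × 10^-5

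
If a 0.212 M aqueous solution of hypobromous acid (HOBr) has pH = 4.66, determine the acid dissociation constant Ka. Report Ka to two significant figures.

Ka = 2.3 × 10^-9

[H+] = 10^(-4.66) = 2.19 × 10^-5 M
At equilibrium [HA] = 0.212 − 2.19 × 10^-5 = 2.12 × 10^-1 M
Ka = [H+][A-]/[HA] = (2.19 × 10^-5)² / 2.12 × 10^-1 = 2.3 × 10^-9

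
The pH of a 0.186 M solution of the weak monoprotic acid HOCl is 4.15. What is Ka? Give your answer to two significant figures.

[H+] = 10^(-4.15) = 7.08 × 10^-5 M
At equilibrium [HA] = 0.186 − 7.08 × 10^-5 = 1.86 × 10^-1 M
Ka = [H+][A-]/[HA] = (7.08 × 10^-5)² / 1.86 × 10^-1 = 2.7 × 10^-8

Ka = 2.7 × 10^-8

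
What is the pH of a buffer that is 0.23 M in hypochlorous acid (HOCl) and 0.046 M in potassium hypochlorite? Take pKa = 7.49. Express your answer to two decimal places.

Henderson–Hasselbalch: pH = pKa + log([OCl-]/[HOCl]) = 7.49 + log(0.046/0.23)
pH = 7.49 + (-0.699) = 6.79

pH = 6.79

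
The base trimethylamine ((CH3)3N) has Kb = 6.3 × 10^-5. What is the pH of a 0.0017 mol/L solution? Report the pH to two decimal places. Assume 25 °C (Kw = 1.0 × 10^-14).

(CH3)3N + H2O ⇌ (CH3)3NH+ + OH-
From the ICE table, Kb = [OH-]²/(0.0017 − [OH-]) = 6.3 × 10^-5.
Here C₀/Kb ≈ 27, so the small-[OH-] approximation fails. Use the quadratic:
[OH-] = [−6.3e-05 + √(6.3e-05² + 4.28e-07)]/2 = 2.97 × 10^-4 M
pOH = −log(2.97 × 10^-4) = 3.53; pH = 14.00 − 3.53 = 10.47

pH = 10.47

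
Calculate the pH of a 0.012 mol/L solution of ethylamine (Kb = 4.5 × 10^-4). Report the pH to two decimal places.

pH = 11.32

C2H5NH2 + H2O ⇌ C2H5NH3+ + OH-
From the ICE table, Kb = x²/(0.012 − x) = 4.5 × 10^-4.
The 5% rule fails; solving x² + Kb·x − Kb·C₀ = 0 exactly:
x = [−0.00045 + √(0.00045² + 2.16e-05)]/2 = 2.11 × 10^-3 M
pOH = −log(2.11 × 10^-3) = 2.68; pH = 14.00 − 2.68 = 11.32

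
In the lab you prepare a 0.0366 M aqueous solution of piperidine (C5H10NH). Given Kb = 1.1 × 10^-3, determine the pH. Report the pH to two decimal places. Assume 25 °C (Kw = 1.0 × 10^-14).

pH = 11.76

C5H10NH + H2O ⇌ C5H10NH2+ + OH-
Kb = x²/(0.0366 − x) = 1.1 × 10^-3
x is not negligible relative to C₀; solve x² + 0.0011·x − 4.03e-05 = 0.
x = (−Kb + √(Kb² + 4·Kb·C₀))/2 = 5.82 × 10^-3 M
pOH = −log(5.82 × 10^-3) = 2.24; pH = 14.00 − 2.24 = 11.76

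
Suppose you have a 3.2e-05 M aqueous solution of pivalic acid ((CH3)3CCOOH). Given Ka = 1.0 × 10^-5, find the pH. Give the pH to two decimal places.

pH = 4.87

(CH3)3CCOOH ⇌ (CH3)3CCOO- + H+
From the ICE table, Ka = [H+]²/(3.2e-05 − [H+]) = 1.0 × 10^-5.
[H+] is not negligible relative to C₀; solve [H+]² + 1e-05·[H+] − 3.2e-10 = 0.
[H+] = (−Ka + √(Ka² + 4·Ka·C₀))/2 = 1.36 × 10^-5 M
pH = −log(1.36 × 10^-5) = 4.87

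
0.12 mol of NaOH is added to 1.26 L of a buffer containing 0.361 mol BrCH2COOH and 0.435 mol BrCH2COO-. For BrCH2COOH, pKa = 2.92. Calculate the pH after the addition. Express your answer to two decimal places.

pH = 3.28

OH- converts BrCH2COOH to BrCH2COO-: BrCH2COOH → 0.241 mol, BrCH2COO- → 0.555 mol.
pH = pKa + log([A⁻]/[HA]) = 2.92 + log(0.555/0.241) = 2.92 +0.362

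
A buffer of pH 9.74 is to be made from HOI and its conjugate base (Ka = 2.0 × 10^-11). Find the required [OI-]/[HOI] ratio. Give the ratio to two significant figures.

pKa = -log(2.0 × 10^-11) = 10.699
pH = pKa + log(r) ⇒ log(r) = 9.74 − 10.699 = -0.959
r = [OI-]/[HOI] = 10^(-0.959) = 0.11

ratio = 0.11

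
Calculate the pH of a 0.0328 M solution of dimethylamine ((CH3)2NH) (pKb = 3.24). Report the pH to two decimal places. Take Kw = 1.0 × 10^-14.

pH = 11.61

(CH3)2NH + H2O ⇌ (CH3)2NH2+ + OH-
Kb = 10^(−3.24) = 5.75 × 10^-4
Kb = [OH-]²/(0.0328 − [OH-]) = 5.75 × 10^-4
[OH-] is not negligible relative to C₀; solve [OH-]² + 0.000575·[OH-] − 1.89e-05 = 0.
[OH-] = [−0.000575 + √(0.000575² + 7.54e-05)]/2 = 4.06 × 10^-3 M
pOH = 2.39, so pH = 14.00 − pOH = 11.61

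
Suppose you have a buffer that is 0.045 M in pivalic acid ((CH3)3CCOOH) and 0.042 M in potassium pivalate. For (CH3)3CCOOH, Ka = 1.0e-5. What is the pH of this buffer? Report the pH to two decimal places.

pH = 4.97

pKa = −log(1.0 × 10^-5) = 5.000
Using pH = pKa + log([base]/[acid]) with [base]/[acid] = 0.042/0.045:
pH = 5.000 + (-0.030) = 4.97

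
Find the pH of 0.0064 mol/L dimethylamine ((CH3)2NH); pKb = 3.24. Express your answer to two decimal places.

(CH3)2NH + H2O ⇌ (CH3)2NH2+ + OH-
Kb = 10^(−3.24) = 5.75 × 10^-4
From the ICE table, Kb = [OH-]²/(0.0064 − [OH-]) = 5.75 × 10^-4.
The 5% rule fails; solving [OH-]² + Kb·[OH-] − Kb·C₀ = 0 exactly:
[OH-] = [−0.000575 + √(0.000575² + 1.47e-05)]/2 = 1.65 × 10^-3 M
pOH = 2.78, so pH = 14.00 − pOH = 11.22

pH = 11.22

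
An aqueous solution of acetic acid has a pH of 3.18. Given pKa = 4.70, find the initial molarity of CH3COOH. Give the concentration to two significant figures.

[H+] = 10^(-3.18) = 6.61 × 10^-4 M = x
Ka = 10^(−4.70) = 2.00 × 10^-5
Ka = x²/(C₀ − x) ⇒ C₀ = x + x²/Ka
C₀ = 6.61 × 10^-4 + (6.61 × 10^-4)²/(2.00 × 10^-5) = 2.25 × 10^-2 M

C₀ = 2.3 × 10^-2 M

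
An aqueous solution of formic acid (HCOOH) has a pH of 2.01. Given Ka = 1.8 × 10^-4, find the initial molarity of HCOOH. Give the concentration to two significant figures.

[H+] = 10^(-2.01) = 9.77 × 10^-3 M = x
Ka = x²/(C₀ − x) ⇒ C₀ = x + x²/Ka
C₀ = 9.77 × 10^-3 + (9.77 × 10^-3)²/(1.8 × 10^-4) = 5.40 × 10^-1 M

C₀ = 5.4 × 10^-1 M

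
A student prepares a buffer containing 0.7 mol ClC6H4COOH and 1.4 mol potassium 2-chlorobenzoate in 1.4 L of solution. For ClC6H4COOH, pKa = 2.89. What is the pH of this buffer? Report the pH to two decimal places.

pH = pKa + log([A⁻]/[HA]) = 2.89 + log(1.4/0.7)
pH = 2.89 + (+0.301) = 3.19

pH = 3.19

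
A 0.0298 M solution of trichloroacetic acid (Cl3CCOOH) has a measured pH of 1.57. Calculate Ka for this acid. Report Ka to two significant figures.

[H+] = 10^(-1.57) = 2.69 × 10^-2 M
At equilibrium [HA] = 0.0298 − 2.69 × 10^-2 = 2.90 × 10^-3 M
Ka = [H+][A-]/[HA] = (2.69 × 10^-2)² / 2.90 × 10^-3 = 2.5 × 10^-1

Ka = 2.5 × 10^-1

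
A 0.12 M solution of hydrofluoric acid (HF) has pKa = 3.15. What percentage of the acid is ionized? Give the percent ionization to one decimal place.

HF ⇌ F- + H+; let x = [H+] at equilibrium.
Ka = 10^(−3.15) = 7.08 × 10^-4
Ka = x²/(C₀ − x); solving the quadratic gives x = 8.87 × 10^-3 M.
Fraction ionized = 8.87 × 10^-3 / 0.12 = 0.0739 → 7.4%

7.4%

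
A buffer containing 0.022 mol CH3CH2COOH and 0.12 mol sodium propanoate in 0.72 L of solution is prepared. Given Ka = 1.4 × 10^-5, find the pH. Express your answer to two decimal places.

pH = 5.59

pKa = −log(1.4 × 10^-5) = 4.854
Henderson–Hasselbalch: pH = pKa + log([CH3CH2COO-]/[CH3CH2COOH]) = 4.854 + log(0.12/0.022)
pH = 4.854 + (+0.737) = 5.59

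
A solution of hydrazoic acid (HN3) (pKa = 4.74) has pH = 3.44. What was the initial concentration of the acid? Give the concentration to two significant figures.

C₀ = 7.6 × 10^-3 M

[H+] = 10^(-3.44) = 3.63 × 10^-4 M = x
Ka = 10^(−4.74) = 1.82 × 10^-5
Ka = x²/(C₀ − x) ⇒ C₀ = x + x²/Ka
C₀ = 3.63 × 10^-4 + (3.63 × 10^-4)²/(1.82 × 10^-5) = 7.60 × 10^-3 M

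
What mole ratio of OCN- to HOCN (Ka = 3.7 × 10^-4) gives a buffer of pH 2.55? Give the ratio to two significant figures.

ratio = 0.13

pKa = -log(3.7 × 10^-4) = 3.432
pH = pKa + log(r) ⇒ log(r) = 2.55 − 3.432 = -0.882
r = [OCN-]/[HOCN] = 10^(-0.882) = 0.131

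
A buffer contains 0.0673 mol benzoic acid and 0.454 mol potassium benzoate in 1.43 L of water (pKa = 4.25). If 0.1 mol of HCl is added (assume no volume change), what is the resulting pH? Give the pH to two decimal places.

pH = 4.58

After neutralization: n(C6H5COOH) = 0.167 mol, n(C6H5COO-) = 0.354 mol.
Henderson–Hasselbalch with mole ratio 0.354/0.167: pH = 4.25 + (+0.326)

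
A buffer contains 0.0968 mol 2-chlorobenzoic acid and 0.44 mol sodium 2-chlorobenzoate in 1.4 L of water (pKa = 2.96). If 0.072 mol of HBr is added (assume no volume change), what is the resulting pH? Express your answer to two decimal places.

Added H+ converts ClC6H4COO- to ClC6H4COOH: ClC6H4COOH → 0.169 mol, ClC6H4COO- → 0.368 mol.
pH = pKa + log(n_ClC6H4COO-/n_ClC6H4COOH) = 2.96 + log(0.368/0.169) = 2.96 + (+0.338)

pH = 3.30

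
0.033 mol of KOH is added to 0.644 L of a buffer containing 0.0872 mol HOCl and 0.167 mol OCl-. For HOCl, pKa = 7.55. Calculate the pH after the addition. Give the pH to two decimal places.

OH- converts HOCl to OCl-: HOCl → 0.0542 mol, OCl- → 0.2 mol.
Henderson–Hasselbalch with mole ratio 0.2/0.0542: pH = 7.55 + (+0.567)

pH = 8.12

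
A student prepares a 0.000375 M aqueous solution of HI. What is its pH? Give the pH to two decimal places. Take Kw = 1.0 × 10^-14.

pH = 3.43

HI is a strong acid and dissociates completely, so [H+] = 0.000375 M.
pH = -log(0.000375) = 3.43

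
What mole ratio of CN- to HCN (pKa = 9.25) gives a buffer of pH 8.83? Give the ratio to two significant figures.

ratio = 0.38

pH = pKa + log(r) ⇒ log(r) = 8.83 − 9.25 = -0.42
r = [CN-]/[HCN] = 10^(-0.42) = 0.38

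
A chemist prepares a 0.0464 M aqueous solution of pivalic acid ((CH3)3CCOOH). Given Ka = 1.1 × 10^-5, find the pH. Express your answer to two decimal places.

(CH3)3CCOOH ⇌ (CH3)3CCOO- + H+
From the ICE table, Ka = x²/(0.0464 − x) = 1.1 × 10^-5.
Assume x ≪ 0.0464: x ≈ √(1.1 × 10^-5 × 0.0464) = 7.14 × 10^-4 M
(x/C₀ = 1.5% < 5%, so the approximation holds.)
pH = −log(7.14 × 10^-4) = 3.15

pH = 3.15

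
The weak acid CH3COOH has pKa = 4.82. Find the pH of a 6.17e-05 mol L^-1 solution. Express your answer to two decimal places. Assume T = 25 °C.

CH3COOH ⇌ CH3COO- + H+
Ka = 10^(−4.82) = 1.51 × 10^-5
Ka = [H+]²/(6.17e-05 − [H+]) = 1.51 × 10^-5
Here C₀/Ka ≈ 4.09, so the small-[H+] approximation fails. Use the quadratic:
[H+] = (−Ka + √(Ka² + 4·Ka·C₀))/2 = 2.39 × 10^-5 M
pH = −log(2.39 × 10^-5) = 4.62

pH = 4.62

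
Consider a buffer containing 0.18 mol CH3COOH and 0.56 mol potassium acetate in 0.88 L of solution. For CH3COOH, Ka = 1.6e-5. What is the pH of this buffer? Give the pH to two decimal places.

pH = 5.29

pKa = −log(1.6 × 10^-5) = 4.796
Using pH = pKa + log([base]/[acid]) with [base]/[acid] = 0.56/0.18:
pH = 4.796 + (+0.493) = 5.29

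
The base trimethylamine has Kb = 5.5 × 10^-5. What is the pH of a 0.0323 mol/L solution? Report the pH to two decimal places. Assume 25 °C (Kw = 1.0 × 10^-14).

(CH3)3N + H2O ⇌ (CH3)3NH+ + OH-
Kb = x²/(0.0323 − x) = 5.5 × 10^-5
Neglecting x in the denominator: x = √(5.5 × 10^-5 × 0.0323) = 1.33 × 10^-3 M
Check: 4.1% ionized — well under 5%, approximation valid.
pOH = −log(1.33 × 10^-3) = 2.88; pH = 14.00 − 2.88 = 11.12

pH = 11.12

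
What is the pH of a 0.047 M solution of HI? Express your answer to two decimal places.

pH = 1.33

HI is a strong acid and dissociates completely, so [H+] = 0.047 M.
pH = -log(0.047) = 1.33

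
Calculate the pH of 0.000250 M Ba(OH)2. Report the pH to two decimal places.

pH = 10.70

Ba(OH)2 is a strong base (each formula unit releases 2 OH-); [OH-] = 0.0005 M.
pOH = -log(0.0005) = 3.30
pH = 14.00 - 3.30 = 10.70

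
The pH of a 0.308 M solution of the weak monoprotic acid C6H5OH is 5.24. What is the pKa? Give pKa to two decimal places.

pKa = 9.97

[H+] = 10^(-5.24) = 5.75 × 10^-6 M
At equilibrium [HA] = 0.308 − 5.75 × 10^-6 = 3.08 × 10^-1 M
Ka = [H+][A-]/[HA] = (5.75 × 10^-6)² / 3.08 × 10^-1 = 1.07 × 10^-10
pKa = -log(1.07 × 10^-10) = 9.97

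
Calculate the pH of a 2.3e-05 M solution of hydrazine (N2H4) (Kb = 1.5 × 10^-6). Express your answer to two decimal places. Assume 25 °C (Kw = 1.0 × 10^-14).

N2H4 + H2O ⇌ N2H5+ + OH-
From the ICE table, Kb = x²/(2.3e-05 − x) = 1.5 × 10^-6.
The 5% rule fails; solving x² + Kb·x − Kb·C₀ = 0 exactly:
x = (−Kb + √(Kb² + 4·Kb·C₀))/2 = 5.17 × 10^-6 M
pOH = −log(5.17 × 10^-6) = 5.29; pH = 14.00 − 5.29 = 8.71

pH = 8.71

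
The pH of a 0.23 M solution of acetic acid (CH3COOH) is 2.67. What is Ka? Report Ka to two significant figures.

[H+] = 10^(-2.67) = 2.14 × 10^-3 M
At equilibrium [HA] = 0.23 − 2.14 × 10^-3 = 2.28 × 10^-1 M
Ka = [H+][A-]/[HA] = (2.14 × 10^-3)² / 2.28 × 10^-1 = 2.0 × 10^-5

Ka = 2.0 × 10^-5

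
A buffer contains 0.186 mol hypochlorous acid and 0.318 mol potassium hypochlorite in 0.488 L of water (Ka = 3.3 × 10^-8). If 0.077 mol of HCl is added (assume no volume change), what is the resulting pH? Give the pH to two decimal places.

After neutralization: n(HOCl) = 0.263 mol, n(OCl-) = 0.241 mol.
pKa = −log(3.3 × 10^-8) = 7.481
Henderson–Hasselbalch with mole ratio 0.241/0.263: pH = 7.481 + (-0.038)

pH = 7.44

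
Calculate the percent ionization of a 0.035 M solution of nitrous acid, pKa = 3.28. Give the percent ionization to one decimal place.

HNO2 ⇌ NO2- + H+; let x = [H+] at equilibrium.
Ka = 10^(−3.28) = 5.25 × 10^-4
Solve x² + 0.000525x − 1.84e-05 = 0 → x = 4.03 × 10^-3 M
Fraction ionized = 4.03 × 10^-3 / 0.035 = 0.1151 → 11.5%

11.5%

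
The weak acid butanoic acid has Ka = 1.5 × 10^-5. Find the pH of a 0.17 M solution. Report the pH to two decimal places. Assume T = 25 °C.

CH3(CH2)2COOH ⇌ CH3(CH2)2COO- + H+
From the ICE table, Ka = x²/(0.17 − x) = 1.5 × 10^-5.
Neglecting x in the denominator: x = √(1.5 × 10^-5 × 0.17) = 1.60 × 10^-3 M
(x/C₀ = 0.94% < 5%, so the approximation holds.)
pH = −log[H+] = −log(1.60 × 10^-3) = 2.80

pH = 2.80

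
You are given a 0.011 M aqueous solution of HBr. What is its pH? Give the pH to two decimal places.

HBr is a strong acid and dissociates completely, so [H+] = 0.011 M.
pH = -log(0.011) = 1.96

pH = 1.96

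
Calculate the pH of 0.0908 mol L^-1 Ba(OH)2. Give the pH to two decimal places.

Ba(OH)2 is a strong base (each formula unit releases 2 OH-); [OH-] = 0.182 M.
pOH = -log(0.182) = 0.74
pH = 14.00 - 0.74 = 13.26

pH = 13.26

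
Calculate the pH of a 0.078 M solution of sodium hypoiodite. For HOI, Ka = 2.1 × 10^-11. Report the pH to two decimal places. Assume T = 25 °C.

OI- is the conjugate base of the weak acid HOI.
Kb = Kw/Ka = 1.0×10^-14 / 2.1 × 10^-11 = 4.76 × 10^-4
Kb = x²/(0.078 − x) = 4.76 × 10^-4
Here C₀/Kb ≈ 164, so the small-x approximation fails. Use the quadratic:
x = [−0.000476 + √(0.000476² + 0.000149)]/2 = 5.86 × 10^-3 M
pOH = −log(5.86 × 10^-3) = 2.23; pH = 14.00 − 2.23 = 11.77

pH = 11.77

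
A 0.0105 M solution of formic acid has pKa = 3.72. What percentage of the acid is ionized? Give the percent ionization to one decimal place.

HCOOH ⇌ HCOO- + H+; let x = [H+] at equilibrium.
Ka = 10^(−3.72) = 1.91 × 10^-4
Solve x² + 0.000191x − 2.01e-06 = 0 → x = 1.32 × 10^-3 M
% ionization = x/C₀ × 100% = 1.32 × 10^-3/0.0105 × 100% = 12.6%

12.6%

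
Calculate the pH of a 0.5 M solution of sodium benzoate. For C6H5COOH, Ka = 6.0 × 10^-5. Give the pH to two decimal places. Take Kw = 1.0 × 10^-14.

C6H5COO- is the conjugate base of the weak acid C6H5COOH.
Kb = Kw/Ka = 1.0×10^-14 / 6.0 × 10^-5 = 1.67 × 10^-10
Kb = x²/(0.5 − x) = 1.67 × 10^-10
Neglecting x in the denominator: x = √(1.67 × 10^-10 × 0.5) = 9.14 × 10^-6 M
pOH = −log(9.14 × 10^-6) = 5.04; pH = 14.00 − 5.04 = 8.96

pH = 8.96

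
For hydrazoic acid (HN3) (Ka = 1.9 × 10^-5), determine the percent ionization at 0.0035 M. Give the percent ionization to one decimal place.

7.1%

HN3 ⇌ N3- + H+; let x = [H+] at equilibrium.
Solve x² + 1.9e-05x − 6.65e-08 = 0 → x = 2.49 × 10^-4 M
Fraction ionized = 2.49 × 10^-4 / 0.0035 = 0.0711 → 7.1%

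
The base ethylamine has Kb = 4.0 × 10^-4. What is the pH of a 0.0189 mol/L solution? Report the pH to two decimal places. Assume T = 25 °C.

C2H5NH2 + H2O ⇌ C2H5NH3+ + OH-
Kb = x²/(0.0189 − x) = 4.0 × 10^-4
The 5% rule fails; solving x² + Kb·x − Kb·C₀ = 0 exactly:
x = (−Kb + √(Kb² + 4·Kb·C₀))/2 = 2.56 × 10^-3 M
pOH = 2.59, so pH = 14.00 − pOH = 11.41

pH = 11.41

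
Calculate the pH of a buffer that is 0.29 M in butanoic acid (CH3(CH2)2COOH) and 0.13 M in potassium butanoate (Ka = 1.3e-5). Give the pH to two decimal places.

pH = 4.54

pKa = −log(1.3 × 10^-5) = 4.886
pH = pKa + log([A⁻]/[HA]) = 4.886 + log(0.13/0.29)
pH = 4.886 + (-0.348) = 4.54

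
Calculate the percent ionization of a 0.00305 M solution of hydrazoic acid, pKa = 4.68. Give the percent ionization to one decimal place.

7.9%

HN3 ⇌ N3- + H+; let x = [H+] at equilibrium.
Ka = 10^(−4.68) = 2.09 × 10^-5
Solve x² + 2.09e-05x − 6.37e-08 = 0 → x = 2.42 × 10^-4 M
% ionization = x/C₀ × 100% = 2.42 × 10^-4/0.00305 × 100% = 7.9%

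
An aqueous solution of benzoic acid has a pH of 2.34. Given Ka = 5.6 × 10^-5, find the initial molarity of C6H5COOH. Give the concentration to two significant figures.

C₀ = 3.8 × 10^-1 M

[H+] = 10^(-2.34) = 4.57 × 10^-3 M = x
Ka = x²/(C₀ − x) ⇒ C₀ = x + x²/Ka
C₀ = 4.57 × 10^-3 + (4.57 × 10^-3)²/(5.6 × 10^-5) = 3.78 × 10^-1 M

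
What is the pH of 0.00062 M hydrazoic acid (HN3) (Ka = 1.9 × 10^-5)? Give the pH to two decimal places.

pH = 4.00

HN3 ⇌ N3- + H+
Ka = [H+]²/(0.00062 − [H+]) = 1.9 × 10^-5
[H+] is not negligible relative to C₀; solve [H+]² + 1.9e-05·[H+] − 1.18e-08 = 0.
[H+] = [−1.9e-05 + √(1.9e-05² + 4.71e-08)]/2 = 9.95 × 10^-5 M
pH = −log(9.95 × 10^-5) = 4.00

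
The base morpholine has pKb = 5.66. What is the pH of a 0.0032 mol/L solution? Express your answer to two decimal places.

pH = 9.92

C4H8ONH + H2O ⇌ C4H8ONH2+ + OH-
Kb = 10^(−5.66) = 2.19 × 10^-6
From the ICE table, Kb = x²/(0.0032 − x) = 2.19 × 10^-6.
Since Kb ≪ C₀, x ≈ √(Kb·C₀) = 8.37 × 10^-5 M.
(x/C₀ = 2.6% < 5%, so the approximation holds.)
pOH = −log(8.37 × 10^-5) = 4.08; pH = 14.00 − 4.08 = 9.92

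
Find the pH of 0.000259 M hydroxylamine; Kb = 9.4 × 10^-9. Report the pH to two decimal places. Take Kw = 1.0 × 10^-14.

pH = 8.19

NH2OH + H2O ⇌ NH3OH+ + OH-
From the ICE table, Kb = [OH-]²/(0.000259 − [OH-]) = 9.4 × 10^-9.
Assume [OH-] ≪ 0.000259: [OH-] ≈ √(9.4 × 10^-9 × 0.000259) = 1.56 × 10^-6 M
Check: 0.6% ionized — well under 5%, approximation valid.
pOH = 5.81, so pH = 14.00 − pOH = 8.19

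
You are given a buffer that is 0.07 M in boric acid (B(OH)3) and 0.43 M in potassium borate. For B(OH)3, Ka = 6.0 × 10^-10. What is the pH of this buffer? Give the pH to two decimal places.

pKa = −log(6.0 × 10^-10) = 9.222
Henderson–Hasselbalch: pH = pKa + log([B(OH)4-]/[B(OH)3]) = 9.222 + log(0.43/0.07)
pH = 9.222 + (+0.788) = 10.01

pH = 10.01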